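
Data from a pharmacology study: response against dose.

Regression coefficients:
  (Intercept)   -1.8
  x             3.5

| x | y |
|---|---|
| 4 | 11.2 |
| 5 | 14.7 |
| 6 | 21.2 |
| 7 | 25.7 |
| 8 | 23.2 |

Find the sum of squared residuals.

x=4: ŷ = -1.8 + 3.5·4 = 12.2; r = 11.2 − 12.2 = -1
x=5: ŷ = -1.8 + 3.5·5 = 15.7; r = 14.7 − 15.7 = -1
x=6: ŷ = -1.8 + 3.5·6 = 19.2; r = 21.2 − 19.2 = 2
x=7: ŷ = -1.8 + 3.5·7 = 22.7; r = 25.7 − 22.7 = 3
x=8: ŷ = -1.8 + 3.5·8 = 26.2; r = 23.2 − 26.2 = -3
SSE = 1 + 1 + 4 + 9 + 9 = 24

SSE = 24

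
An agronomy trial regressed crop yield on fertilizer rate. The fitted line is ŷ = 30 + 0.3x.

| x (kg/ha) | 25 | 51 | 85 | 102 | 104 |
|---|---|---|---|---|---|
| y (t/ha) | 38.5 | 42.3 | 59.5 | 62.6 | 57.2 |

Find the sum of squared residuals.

x=25: ŷ = 30 + 0.3·25 = 37.5; r = 38.5 − 37.5 = 1
x=51: ŷ = 30 + 0.3·51 = 45.3; r = 42.3 − 45.3 = -3
x=85: ŷ = 30 + 0.3·85 = 55.5; r = 59.5 − 55.5 = 4
x=102: ŷ = 30 + 0.3·102 = 60.6; r = 62.6 − 60.6 = 2
x=104: ŷ = 30 + 0.3·104 = 61.2; r = 57.2 − 61.2 = -4
SSE = 1 + 9 + 16 + 4 + 16 = 46

SSE = 46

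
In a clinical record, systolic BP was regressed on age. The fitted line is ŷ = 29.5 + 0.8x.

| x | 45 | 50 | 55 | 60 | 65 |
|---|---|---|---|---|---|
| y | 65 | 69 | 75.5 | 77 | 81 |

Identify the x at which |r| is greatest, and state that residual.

x = 55, r = 2

x=45: ŷ = 29.5 + 0.8·45 = 65.5; r = 65 − 65.5 = -0.5
x=50: ŷ = 29.5 + 0.8·50 = 69.5; r = 69 − 69.5 = -0.5
x=55: ŷ = 29.5 + 0.8·55 = 73.5; r = 75.5 − 73.5 = 2
x=60: ŷ = 29.5 + 0.8·60 = 77.5; r = 77 − 77.5 = -0.5
x=65: ŷ = 29.5 + 0.8·65 = 81.5; r = 81 − 81.5 = -0.5
Largest |r| is 2 at x = 55, residual 2.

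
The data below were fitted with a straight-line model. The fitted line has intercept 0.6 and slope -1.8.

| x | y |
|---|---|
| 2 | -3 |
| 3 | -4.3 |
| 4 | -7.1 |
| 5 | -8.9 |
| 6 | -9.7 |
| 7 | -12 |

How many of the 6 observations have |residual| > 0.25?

4

x=2: ŷ = 0.6 − 1.8·2 = -3; r = -3 − (-3) = 0
x=3: ŷ = 0.6 − 1.8·3 = -4.8; r = -4.3 − (-4.8) = 0.5
x=4: ŷ = 0.6 − 1.8·4 = -6.6; r = -7.1 − (-6.6) = -0.5
x=5: ŷ = 0.6 − 1.8·5 = -8.4; r = -8.9 − (-8.4) = -0.5
x=6: ŷ = 0.6 − 1.8·6 = -10.2; r = -9.7 − (-10.2) = 0.5
x=7: ŷ = 0.6 − 1.8·7 = -12; r = -12 − (-12) = 0
|r| > 0.25: x=3 (|r|=0.5), x=4 (|r|=0.5), x=5 (|r|=0.5), x=6 (|r|=0.5) → 4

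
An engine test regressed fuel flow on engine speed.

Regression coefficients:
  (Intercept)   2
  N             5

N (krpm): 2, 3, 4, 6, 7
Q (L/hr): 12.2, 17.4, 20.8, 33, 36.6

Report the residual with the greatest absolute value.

r = -1.2

N=2: ŷ = 2 + 5·2 = 12; r = 12.2 − 12 = 0.2
N=3: ŷ = 2 + 5·3 = 17; r = 17.4 − 17 = 0.4
N=4: ŷ = 2 + 5·4 = 22; r = 20.8 − 22 = -1.2
N=6: ŷ = 2 + 5·6 = 32; r = 33 − 32 = 1
N=7: ŷ = 2 + 5·7 = 37; r = 36.6 − 37 = -0.4
Largest |r| is 1.2 at N = 4, residual -1.2.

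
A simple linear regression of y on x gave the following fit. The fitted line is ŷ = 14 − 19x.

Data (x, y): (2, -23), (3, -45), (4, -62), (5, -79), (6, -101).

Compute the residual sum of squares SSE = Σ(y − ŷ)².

x=2: ŷ = 14 − 19·2 = -24; r = -23 − (-24) = 1
x=3: ŷ = 14 − 19·3 = -43; r = -45 − (-43) = -2
x=4: ŷ = 14 − 19·4 = -62; r = -62 − (-62) = 0
x=5: ŷ = 14 − 19·5 = -81; r = -79 − (-81) = 2
x=6: ŷ = 14 − 19·6 = -100; r = -101 − (-100) = -1
SSE = 1 + 4 + 0 + 4 + 1 = 10

SSE = 10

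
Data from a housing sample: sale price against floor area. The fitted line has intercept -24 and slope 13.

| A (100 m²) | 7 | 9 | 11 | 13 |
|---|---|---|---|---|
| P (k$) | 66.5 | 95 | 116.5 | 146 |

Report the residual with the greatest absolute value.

e = -2.5

A=7: ŷ = -24 + 13·7 = 67; e = 66.5 − 67 = -0.5
A=9: ŷ = -24 + 13·9 = 93; e = 95 − 93 = 2
A=11: ŷ = -24 + 13·11 = 119; e = 116.5 − 119 = -2.5
A=13: ŷ = -24 + 13·13 = 145; e = 146 − 145 = 1
Largest |e| is 2.5 at A = 11, residual -2.5.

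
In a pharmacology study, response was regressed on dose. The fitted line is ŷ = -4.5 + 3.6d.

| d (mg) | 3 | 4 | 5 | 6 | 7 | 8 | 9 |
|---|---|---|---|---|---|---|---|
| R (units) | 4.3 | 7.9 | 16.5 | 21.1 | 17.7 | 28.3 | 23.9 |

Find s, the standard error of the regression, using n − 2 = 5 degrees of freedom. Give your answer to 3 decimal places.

s = 3.847

d=3: ŷ = -4.5 + 3.6·3 = 6.3; e = 4.3 − 6.3 = -2
d=4: ŷ = -4.5 + 3.6·4 = 9.9; e = 7.9 − 9.9 = -2
d=5: ŷ = -4.5 + 3.6·5 = 13.5; e = 16.5 − 13.5 = 3
d=6: ŷ = -4.5 + 3.6·6 = 17.1; e = 21.1 − 17.1 = 4
d=7: ŷ = -4.5 + 3.6·7 = 20.7; e = 17.7 − 20.7 = -3
d=8: ŷ = -4.5 + 3.6·8 = 24.3; e = 28.3 − 24.3 = 4
d=9: ŷ = -4.5 + 3.6·9 = 27.9; e = 23.9 − 27.9 = -4
SSE = 4 + 4 + 9 + 16 + 9 + 16 + 16 = 74
s = √(74/5) = √14.8 ≈ 3.847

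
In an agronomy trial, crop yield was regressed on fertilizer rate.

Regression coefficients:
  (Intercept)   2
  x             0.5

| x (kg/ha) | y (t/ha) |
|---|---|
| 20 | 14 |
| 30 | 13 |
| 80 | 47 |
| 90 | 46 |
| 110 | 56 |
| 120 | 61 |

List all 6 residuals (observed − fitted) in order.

x=20: ŷ = 2 + 0.5·20 = 12; r = 14 − 12 = 2
x=30: ŷ = 2 + 0.5·30 = 17; r = 13 − 17 = -4
x=80: ŷ = 2 + 0.5·80 = 42; r = 47 − 42 = 5
x=90: ŷ = 2 + 0.5·90 = 47; r = 46 − 47 = -1
x=110: ŷ = 2 + 0.5·110 = 57; r = 56 − 57 = -1
x=120: ŷ = 2 + 0.5·120 = 62; r = 61 − 62 = -1

2, -4, 5, -1, -1, -1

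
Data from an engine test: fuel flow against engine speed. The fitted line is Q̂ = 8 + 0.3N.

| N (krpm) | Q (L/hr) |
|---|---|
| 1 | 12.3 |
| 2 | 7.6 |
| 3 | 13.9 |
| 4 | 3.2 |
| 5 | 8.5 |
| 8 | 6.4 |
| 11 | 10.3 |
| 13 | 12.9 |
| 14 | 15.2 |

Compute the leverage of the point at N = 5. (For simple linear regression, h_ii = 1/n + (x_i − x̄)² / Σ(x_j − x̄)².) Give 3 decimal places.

h = 0.128

N̄ = (1 + 2 + 3 + 4 + 5 + 8 + 11 + 13 + 14)/9 = 6.77778
Σ(N − N̄)² = 33.3827 + 22.8272 + 14.2716 + 7.71605 + 3.16049 + 1.49383 + 17.8272 + 38.716 + 52.1605 = 191.556
h = 1/9 + (-1.77778)²/191.556 = 0.111111 + 0.0164991 = 0.128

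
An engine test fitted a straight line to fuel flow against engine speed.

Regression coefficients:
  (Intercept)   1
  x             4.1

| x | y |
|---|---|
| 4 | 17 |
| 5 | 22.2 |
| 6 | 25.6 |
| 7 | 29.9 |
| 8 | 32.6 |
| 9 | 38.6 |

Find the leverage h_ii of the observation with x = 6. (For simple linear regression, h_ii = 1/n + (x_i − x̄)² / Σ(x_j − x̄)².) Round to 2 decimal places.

x̄ = (4 + 5 + 6 + 7 + 8 + 9)/6 = 6.5
Σ(x − x̄)² = 6.25 + 2.25 + 0.25 + 0.25 + 2.25 + 6.25 = 17.5
h = 1/6 + (-0.5)²/17.5 = 0.166667 + 0.0142857 = 0.18

h = 0.18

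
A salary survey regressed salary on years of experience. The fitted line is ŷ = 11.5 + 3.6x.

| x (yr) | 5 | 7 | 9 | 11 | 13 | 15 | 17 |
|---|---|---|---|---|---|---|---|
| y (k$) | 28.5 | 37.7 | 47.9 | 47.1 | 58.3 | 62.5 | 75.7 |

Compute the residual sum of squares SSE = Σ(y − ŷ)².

x=5: ŷ = 11.5 + 3.6·5 = 29.5; e = 28.5 − 29.5 = -1
x=7: ŷ = 11.5 + 3.6·7 = 36.7; e = 37.7 − 36.7 = 1
x=9: ŷ = 11.5 + 3.6·9 = 43.9; e = 47.9 − 43.9 = 4
x=11: ŷ = 11.5 + 3.6·11 = 51.1; e = 47.1 − 51.1 = -4
x=13: ŷ = 11.5 + 3.6·13 = 58.3; e = 58.3 − 58.3 = 0
x=15: ŷ = 11.5 + 3.6·15 = 65.5; e = 62.5 − 65.5 = -3
x=17: ŷ = 11.5 + 3.6·17 = 72.7; e = 75.7 − 72.7 = 3
SSE = 1 + 1 + 16 + 16 + 0 + 9 + 9 = 52

SSE = 52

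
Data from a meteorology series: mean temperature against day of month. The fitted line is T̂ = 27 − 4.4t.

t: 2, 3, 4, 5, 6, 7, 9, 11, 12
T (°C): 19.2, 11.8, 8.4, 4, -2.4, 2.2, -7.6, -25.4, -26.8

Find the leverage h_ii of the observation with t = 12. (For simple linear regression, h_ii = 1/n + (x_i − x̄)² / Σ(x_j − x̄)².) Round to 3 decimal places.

t̄ = (2 + 3 + 4 + 5 + 6 + 7 + 9 + 11 + 12)/9 = 6.55556
Σ(t − t̄)² = 20.7531 + 12.642 + 6.53086 + 2.41975 + 0.308642 + 0.197531 + 5.97531 + 19.7531 + 29.642 = 98.2222
h = 1/9 + (5.44444)²/98.2222 = 0.111111 + 0.301785 = 0.413

h = 0.413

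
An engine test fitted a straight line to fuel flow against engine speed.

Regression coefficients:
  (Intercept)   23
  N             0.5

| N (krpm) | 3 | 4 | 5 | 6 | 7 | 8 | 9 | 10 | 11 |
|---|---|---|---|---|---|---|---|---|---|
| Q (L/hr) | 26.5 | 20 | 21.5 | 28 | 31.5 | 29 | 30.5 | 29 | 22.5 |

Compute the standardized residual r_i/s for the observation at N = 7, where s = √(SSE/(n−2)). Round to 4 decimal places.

N=3: Q̂ = 23 + 0.5·3 = 24.5; r = 26.5 − 24.5 = 2
N=4: Q̂ = 23 + 0.5·4 = 25; r = 20 − 25 = -5
N=5: Q̂ = 23 + 0.5·5 = 25.5; r = 21.5 − 25.5 = -4
N=6: Q̂ = 23 + 0.5·6 = 26; r = 28 − 26 = 2
N=7: Q̂ = 23 + 0.5·7 = 26.5; r = 31.5 − 26.5 = 5
N=8: Q̂ = 23 + 0.5·8 = 27; r = 29 − 27 = 2
N=9: Q̂ = 23 + 0.5·9 = 27.5; r = 30.5 − 27.5 = 3
N=10: Q̂ = 23 + 0.5·10 = 28; r = 29 − 28 = 1
N=11: Q̂ = 23 + 0.5·11 = 28.5; r = 22.5 − 28.5 = -6
SSE = 4 + 25 + 16 + 4 + 25 + 4 + 9 + 1 + 36 = 124
s = √(124/7) = 4.20883
r/s = 5 / 4.20883 = 1.1880

1.1880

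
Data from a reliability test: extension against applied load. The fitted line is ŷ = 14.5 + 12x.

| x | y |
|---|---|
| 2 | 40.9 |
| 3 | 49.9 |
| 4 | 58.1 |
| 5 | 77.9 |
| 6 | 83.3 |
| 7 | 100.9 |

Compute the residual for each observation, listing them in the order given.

x=2: ŷ = 14.5 + 12·2 = 38.5; e = 40.9 − 38.5 = 2.4
x=3: ŷ = 14.5 + 12·3 = 50.5; e = 49.9 − 50.5 = -0.6
x=4: ŷ = 14.5 + 12·4 = 62.5; e = 58.1 − 62.5 = -4.4
x=5: ŷ = 14.5 + 12·5 = 74.5; e = 77.9 − 74.5 = 3.4
x=6: ŷ = 14.5 + 12·6 = 86.5; e = 83.3 − 86.5 = -3.2
x=7: ŷ = 14.5 + 12·7 = 98.5; e = 100.9 − 98.5 = 2.4

2.4, -0.6, -4.4, 3.4, -3.2, 2.4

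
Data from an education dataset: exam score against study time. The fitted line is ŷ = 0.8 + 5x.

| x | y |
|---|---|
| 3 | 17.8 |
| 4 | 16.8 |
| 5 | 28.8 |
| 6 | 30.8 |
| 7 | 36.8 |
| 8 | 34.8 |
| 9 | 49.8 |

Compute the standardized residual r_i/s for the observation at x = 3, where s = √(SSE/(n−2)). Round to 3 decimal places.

x=3: ŷ = 0.8 + 5·3 = 15.8; r = 17.8 − 15.8 = 2
x=4: ŷ = 0.8 + 5·4 = 20.8; r = 16.8 − 20.8 = -4
x=5: ŷ = 0.8 + 5·5 = 25.8; r = 28.8 − 25.8 = 3
x=6: ŷ = 0.8 + 5·6 = 30.8; r = 30.8 − 30.8 = 0
x=7: ŷ = 0.8 + 5·7 = 35.8; r = 36.8 − 35.8 = 1
x=8: ŷ = 0.8 + 5·8 = 40.8; r = 34.8 − 40.8 = -6
x=9: ŷ = 0.8 + 5·9 = 45.8; r = 49.8 − 45.8 = 4
SSE = 4 + 16 + 9 + 0 + 1 + 36 + 16 = 82
s = √(82/5) = 4.04969
r/s = 2 / 4.04969 = 0.494

0.494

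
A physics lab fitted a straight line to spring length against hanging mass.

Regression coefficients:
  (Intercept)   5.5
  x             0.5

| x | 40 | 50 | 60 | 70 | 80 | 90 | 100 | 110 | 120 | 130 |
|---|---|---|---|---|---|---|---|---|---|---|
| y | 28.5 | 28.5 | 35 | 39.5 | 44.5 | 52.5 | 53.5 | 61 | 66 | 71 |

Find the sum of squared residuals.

x=40: ŷ = 5.5 + 0.5·40 = 25.5; e = 28.5 − 25.5 = 3
x=50: ŷ = 5.5 + 0.5·50 = 30.5; e = 28.5 − 30.5 = -2
x=60: ŷ = 5.5 + 0.5·60 = 35.5; e = 35 − 35.5 = -0.5
x=70: ŷ = 5.5 + 0.5·70 = 40.5; e = 39.5 − 40.5 = -1
x=80: ŷ = 5.5 + 0.5·80 = 45.5; e = 44.5 − 45.5 = -1
x=90: ŷ = 5.5 + 0.5·90 = 50.5; e = 52.5 − 50.5 = 2
x=100: ŷ = 5.5 + 0.5·100 = 55.5; e = 53.5 − 55.5 = -2
x=110: ŷ = 5.5 + 0.5·110 = 60.5; e = 61 − 60.5 = 0.5
x=120: ŷ = 5.5 + 0.5·120 = 65.5; e = 66 − 65.5 = 0.5
x=130: ŷ = 5.5 + 0.5·130 = 70.5; e = 71 − 70.5 = 0.5
SSE = 9 + 4 + 0.25 + 1 + 1 + 4 + 4 + 0.25 + 0.25 + 0.25 = 24

SSE = 24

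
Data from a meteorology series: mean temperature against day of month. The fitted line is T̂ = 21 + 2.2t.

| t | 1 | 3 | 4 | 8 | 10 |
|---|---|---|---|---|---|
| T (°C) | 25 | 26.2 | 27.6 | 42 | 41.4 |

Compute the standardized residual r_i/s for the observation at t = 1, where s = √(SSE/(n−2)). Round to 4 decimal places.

t=1: T̂ = 21 + 2.2·1 = 23.2; r = 25 − 23.2 = 1.8
t=3: T̂ = 21 + 2.2·3 = 27.6; r = 26.2 − 27.6 = -1.4
t=4: T̂ = 21 + 2.2·4 = 29.8; r = 27.6 − 29.8 = -2.2
t=8: T̂ = 21 + 2.2·8 = 38.6; r = 42 − 38.6 = 3.4
t=10: T̂ = 21 + 2.2·10 = 43; r = 41.4 − 43 = -1.6
SSE = 3.24 + 1.96 + 4.84 + 11.56 + 2.56 = 24.16
s = √(24.16/3) = 2.83784
r/s = 1.8 / 2.83784 = 0.6343

0.6343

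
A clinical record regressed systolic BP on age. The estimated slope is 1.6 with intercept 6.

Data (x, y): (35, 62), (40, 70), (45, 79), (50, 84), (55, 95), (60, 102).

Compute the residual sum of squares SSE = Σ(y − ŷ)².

SSE = 6

x=35: ŷ = 6 + 1.6·35 = 62; r = 62 − 62 = 0
x=40: ŷ = 6 + 1.6·40 = 70; r = 70 − 70 = 0
x=45: ŷ = 6 + 1.6·45 = 78; r = 79 − 78 = 1
x=50: ŷ = 6 + 1.6·50 = 86; r = 84 − 86 = -2
x=55: ŷ = 6 + 1.6·55 = 94; r = 95 − 94 = 1
x=60: ŷ = 6 + 1.6·60 = 102; r = 102 − 102 = 0
SSE = 0 + 0 + 1 + 4 + 1 + 0 = 6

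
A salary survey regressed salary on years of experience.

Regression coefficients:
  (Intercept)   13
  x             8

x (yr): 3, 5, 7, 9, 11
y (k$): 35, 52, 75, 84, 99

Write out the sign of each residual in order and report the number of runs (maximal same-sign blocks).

3 runs

x=3: ŷ = 13 + 8·3 = 37; e = 35 − 37 = -2
x=5: ŷ = 13 + 8·5 = 53; e = 52 − 53 = -1
x=7: ŷ = 13 + 8·7 = 69; e = 75 − 69 = 6
x=9: ŷ = 13 + 8·9 = 85; e = 84 − 85 = -1
x=11: ŷ = 13 + 8·11 = 101; e = 99 − 101 = -2
Signs: − − + − −
Runs: −×2, +×1, −×2 → 3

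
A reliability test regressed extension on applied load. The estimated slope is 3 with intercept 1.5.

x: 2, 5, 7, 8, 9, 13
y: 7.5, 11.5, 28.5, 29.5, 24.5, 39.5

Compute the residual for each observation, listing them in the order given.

x=2: ŷ = 1.5 + 3·2 = 7.5; e = 7.5 − 7.5 = 0
x=5: ŷ = 1.5 + 3·5 = 16.5; e = 11.5 − 16.5 = -5
x=7: ŷ = 1.5 + 3·7 = 22.5; e = 28.5 − 22.5 = 6
x=8: ŷ = 1.5 + 3·8 = 25.5; e = 29.5 − 25.5 = 4
x=9: ŷ = 1.5 + 3·9 = 28.5; e = 24.5 − 28.5 = -4
x=13: ŷ = 1.5 + 3·13 = 40.5; e = 39.5 − 40.5 = -1

0, -5, 6, 4, -4, -1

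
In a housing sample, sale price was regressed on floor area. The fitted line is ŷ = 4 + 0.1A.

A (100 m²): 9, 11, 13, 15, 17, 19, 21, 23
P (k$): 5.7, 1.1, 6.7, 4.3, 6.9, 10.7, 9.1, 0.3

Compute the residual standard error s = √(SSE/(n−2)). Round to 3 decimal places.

A=9: ŷ = 4 + 0.1·9 = 4.9; e = 5.7 − 4.9 = 0.8
A=11: ŷ = 4 + 0.1·11 = 5.1; e = 1.1 − 5.1 = -4
A=13: ŷ = 4 + 0.1·13 = 5.3; e = 6.7 − 5.3 = 1.4
A=15: ŷ = 4 + 0.1·15 = 5.5; e = 4.3 − 5.5 = -1.2
A=17: ŷ = 4 + 0.1·17 = 5.7; e = 6.9 − 5.7 = 1.2
A=19: ŷ = 4 + 0.1·19 = 5.9; e = 10.7 − 5.9 = 4.8
A=21: ŷ = 4 + 0.1·21 = 6.1; e = 9.1 − 6.1 = 3
A=23: ŷ = 4 + 0.1·23 = 6.3; e = 0.3 − 6.3 = -6
SSE = 0.64 + 16 + 1.96 + 1.44 + 1.44 + 23.04 + 9 + 36 = 89.52
s = √(89.52/6) = √14.92 ≈ 3.863

s = 3.863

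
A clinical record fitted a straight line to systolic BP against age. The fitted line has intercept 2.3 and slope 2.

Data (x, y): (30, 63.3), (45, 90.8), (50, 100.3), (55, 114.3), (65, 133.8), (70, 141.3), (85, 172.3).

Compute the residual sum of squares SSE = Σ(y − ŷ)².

x=30: ŷ = 2.3 + 2·30 = 62.3; e = 63.3 − 62.3 = 1
x=45: ŷ = 2.3 + 2·45 = 92.3; e = 90.8 − 92.3 = -1.5
x=50: ŷ = 2.3 + 2·50 = 102.3; e = 100.3 − 102.3 = -2
x=55: ŷ = 2.3 + 2·55 = 112.3; e = 114.3 − 112.3 = 2
x=65: ŷ = 2.3 + 2·65 = 132.3; e = 133.8 − 132.3 = 1.5
x=70: ŷ = 2.3 + 2·70 = 142.3; e = 141.3 − 142.3 = -1
x=85: ŷ = 2.3 + 2·85 = 172.3; e = 172.3 − 172.3 = 0
SSE = 1 + 2.25 + 4 + 4 + 2.25 + 1 + 0 = 14.5

SSE = 14.5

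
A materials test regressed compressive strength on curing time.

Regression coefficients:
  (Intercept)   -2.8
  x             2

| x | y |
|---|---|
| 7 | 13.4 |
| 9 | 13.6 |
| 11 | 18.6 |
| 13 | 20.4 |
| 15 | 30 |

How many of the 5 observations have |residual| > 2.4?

x=7: ŷ = -2.8 + 2·7 = 11.2; r = 13.4 − 11.2 = 2.2
x=9: ŷ = -2.8 + 2·9 = 15.2; r = 13.6 − 15.2 = -1.6
x=11: ŷ = -2.8 + 2·11 = 19.2; r = 18.6 − 19.2 = -0.6
x=13: ŷ = -2.8 + 2·13 = 23.2; r = 20.4 − 23.2 = -2.8
x=15: ŷ = -2.8 + 2·15 = 27.2; r = 30 − 27.2 = 2.8
|r| > 2.4: x=13 (|r|=2.8), x=15 (|r|=2.8) → 2

2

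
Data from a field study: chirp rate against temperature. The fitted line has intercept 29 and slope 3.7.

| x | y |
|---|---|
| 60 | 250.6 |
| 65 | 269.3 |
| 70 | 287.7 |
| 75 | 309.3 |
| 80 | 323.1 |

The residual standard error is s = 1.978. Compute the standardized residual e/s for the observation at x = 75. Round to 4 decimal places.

1.4156

ŷ = 29 + 3.7·75 = 306.5
e = 309.3 − 306.5 = 2.8
e/s = 2.8 / 1.978 = 1.4156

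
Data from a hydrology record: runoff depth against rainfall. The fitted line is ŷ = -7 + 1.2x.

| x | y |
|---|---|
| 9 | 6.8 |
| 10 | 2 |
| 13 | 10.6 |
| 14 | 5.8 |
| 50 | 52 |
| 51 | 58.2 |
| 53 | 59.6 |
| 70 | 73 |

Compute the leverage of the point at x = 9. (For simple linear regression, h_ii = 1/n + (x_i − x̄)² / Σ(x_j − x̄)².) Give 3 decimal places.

x̄ = (9 + 10 + 13 + 14 + 50 + 51 + 53 + 70)/8 = 33.75
Σ(x − x̄)² = 612.562 + 564.062 + 430.562 + 390.062 + 264.062 + 297.562 + 370.562 + 1314.06 = 4243.5
h = 1/8 + (-24.75)²/4243.5 = 0.125 + 0.144353 = 0.269

h = 0.269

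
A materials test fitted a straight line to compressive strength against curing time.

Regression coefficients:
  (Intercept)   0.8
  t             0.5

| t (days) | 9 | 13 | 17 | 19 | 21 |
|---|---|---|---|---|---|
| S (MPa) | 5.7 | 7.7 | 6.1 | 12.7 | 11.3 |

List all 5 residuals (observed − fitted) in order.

0.4, 0.4, -3.2, 2.4, 0

t=9: ŷ = 0.8 + 0.5·9 = 5.3; r = 5.7 − 5.3 = 0.4
t=13: ŷ = 0.8 + 0.5·13 = 7.3; r = 7.7 − 7.3 = 0.4
t=17: ŷ = 0.8 + 0.5·17 = 9.3; r = 6.1 − 9.3 = -3.2
t=19: ŷ = 0.8 + 0.5·19 = 10.3; r = 12.7 − 10.3 = 2.4
t=21: ŷ = 0.8 + 0.5·21 = 11.3; r = 11.3 − 11.3 = 0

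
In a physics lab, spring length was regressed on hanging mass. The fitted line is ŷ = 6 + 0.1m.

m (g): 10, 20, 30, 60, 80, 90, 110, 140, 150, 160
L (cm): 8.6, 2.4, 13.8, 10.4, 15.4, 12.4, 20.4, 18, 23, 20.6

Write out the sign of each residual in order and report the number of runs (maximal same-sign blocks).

m=10: ŷ = 6 + 0.1·10 = 7; e = 8.6 − 7 = 1.6
m=20: ŷ = 6 + 0.1·20 = 8; e = 2.4 − 8 = -5.6
m=30: ŷ = 6 + 0.1·30 = 9; e = 13.8 − 9 = 4.8
m=60: ŷ = 6 + 0.1·60 = 12; e = 10.4 − 12 = -1.6
m=80: ŷ = 6 + 0.1·80 = 14; e = 15.4 − 14 = 1.4
m=90: ŷ = 6 + 0.1·90 = 15; e = 12.4 − 15 = -2.6
m=110: ŷ = 6 + 0.1·110 = 17; e = 20.4 − 17 = 3.4
m=140: ŷ = 6 + 0.1·140 = 20; e = 18 − 20 = -2
m=150: ŷ = 6 + 0.1·150 = 21; e = 23 − 21 = 2
m=160: ŷ = 6 + 0.1·160 = 22; e = 20.6 − 22 = -1.4
Signs: + − + − + − + − + −
Runs: +×1, −×1, +×1, −×1, +×1, −×1, +×1, −×1, +×1, −×1 → 10

10 runs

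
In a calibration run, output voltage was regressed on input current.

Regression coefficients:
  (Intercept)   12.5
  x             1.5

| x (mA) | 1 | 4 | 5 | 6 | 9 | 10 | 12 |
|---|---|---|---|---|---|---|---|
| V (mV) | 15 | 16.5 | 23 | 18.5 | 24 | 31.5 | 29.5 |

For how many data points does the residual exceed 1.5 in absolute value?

5

x=1: V̂ = 12.5 + 1.5·1 = 14; r = 15 − 14 = 1
x=4: V̂ = 12.5 + 1.5·4 = 18.5; r = 16.5 − 18.5 = -2
x=5: V̂ = 12.5 + 1.5·5 = 20; r = 23 − 20 = 3
x=6: V̂ = 12.5 + 1.5·6 = 21.5; r = 18.5 − 21.5 = -3
x=9: V̂ = 12.5 + 1.5·9 = 26; r = 24 − 26 = -2
x=10: V̂ = 12.5 + 1.5·10 = 27.5; r = 31.5 − 27.5 = 4
x=12: V̂ = 12.5 + 1.5·12 = 30.5; r = 29.5 − 30.5 = -1
|r| > 1.5: x=4 (|r|=2), x=5 (|r|=3), x=6 (|r|=3), x=9 (|r|=2), x=10 (|r|=4) → 5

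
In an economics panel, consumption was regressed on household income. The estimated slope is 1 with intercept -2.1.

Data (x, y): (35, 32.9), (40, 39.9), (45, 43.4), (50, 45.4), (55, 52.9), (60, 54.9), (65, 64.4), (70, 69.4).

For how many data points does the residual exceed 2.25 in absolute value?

x=35: ŷ = -2.1 + 35 = 32.9; e = 32.9 − 32.9 = 0
x=40: ŷ = -2.1 + 40 = 37.9; e = 39.9 − 37.9 = 2
x=45: ŷ = -2.1 + 45 = 42.9; e = 43.4 − 42.9 = 0.5
x=50: ŷ = -2.1 + 50 = 47.9; e = 45.4 − 47.9 = -2.5
x=55: ŷ = -2.1 + 55 = 52.9; e = 52.9 − 52.9 = 0
x=60: ŷ = -2.1 + 60 = 57.9; e = 54.9 − 57.9 = -3
x=65: ŷ = -2.1 + 65 = 62.9; e = 64.4 − 62.9 = 1.5
x=70: ŷ = -2.1 + 70 = 67.9; e = 69.4 − 67.9 = 1.5
|e| > 2.25: x=50 (|e|=2.5), x=60 (|e|=3) → 2

2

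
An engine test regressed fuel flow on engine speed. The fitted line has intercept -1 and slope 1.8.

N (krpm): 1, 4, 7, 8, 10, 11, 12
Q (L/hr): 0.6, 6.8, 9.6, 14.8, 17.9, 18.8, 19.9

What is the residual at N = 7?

Q̂ = -1 + 1.8·7 = 11.6
e = 9.6 − 11.6 = -2

e = -2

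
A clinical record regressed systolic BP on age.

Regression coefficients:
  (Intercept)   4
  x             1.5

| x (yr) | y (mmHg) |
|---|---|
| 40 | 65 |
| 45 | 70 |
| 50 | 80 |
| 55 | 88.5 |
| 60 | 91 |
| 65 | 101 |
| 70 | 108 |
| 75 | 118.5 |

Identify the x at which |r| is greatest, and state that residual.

x=40: ŷ = 4 + 1.5·40 = 64; r = 65 − 64 = 1
x=45: ŷ = 4 + 1.5·45 = 71.5; r = 70 − 71.5 = -1.5
x=50: ŷ = 4 + 1.5·50 = 79; r = 80 − 79 = 1
x=55: ŷ = 4 + 1.5·55 = 86.5; r = 88.5 − 86.5 = 2
x=60: ŷ = 4 + 1.5·60 = 94; r = 91 − 94 = -3
x=65: ŷ = 4 + 1.5·65 = 101.5; r = 101 − 101.5 = -0.5
x=70: ŷ = 4 + 1.5·70 = 109; r = 108 − 109 = -1
x=75: ŷ = 4 + 1.5·75 = 116.5; r = 118.5 − 116.5 = 2
Largest |r| is 3 at x = 60, residual -3.

x = 60, r = -3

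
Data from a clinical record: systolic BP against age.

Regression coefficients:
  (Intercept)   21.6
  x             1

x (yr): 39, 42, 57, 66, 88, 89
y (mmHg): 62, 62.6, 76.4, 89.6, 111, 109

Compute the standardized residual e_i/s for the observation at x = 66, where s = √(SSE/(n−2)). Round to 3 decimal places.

0.990

x=39: ŷ = 21.6 + 39 = 60.6; e = 62 − 60.6 = 1.4
x=42: ŷ = 21.6 + 42 = 63.6; e = 62.6 − 63.6 = -1
x=57: ŷ = 21.6 + 57 = 78.6; e = 76.4 − 78.6 = -2.2
x=66: ŷ = 21.6 + 66 = 87.6; e = 89.6 − 87.6 = 2
x=88: ŷ = 21.6 + 88 = 109.6; e = 111 − 109.6 = 1.4
x=89: ŷ = 21.6 + 89 = 110.6; e = 109 − 110.6 = -1.6
SSE = 1.96 + 1 + 4.84 + 4 + 1.96 + 2.56 = 16.32
s = √(16.32/4) = 2.0199
e/s = 2 / 2.0199 = 0.990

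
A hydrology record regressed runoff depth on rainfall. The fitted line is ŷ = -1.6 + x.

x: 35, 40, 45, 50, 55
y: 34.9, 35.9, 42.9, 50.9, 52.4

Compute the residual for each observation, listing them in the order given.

1.5, -2.5, -0.5, 2.5, -1

x=35: ŷ = -1.6 + 35 = 33.4; e = 34.9 − 33.4 = 1.5
x=40: ŷ = -1.6 + 40 = 38.4; e = 35.9 − 38.4 = -2.5
x=45: ŷ = -1.6 + 45 = 43.4; e = 42.9 − 43.4 = -0.5
x=50: ŷ = -1.6 + 50 = 48.4; e = 50.9 − 48.4 = 2.5
x=55: ŷ = -1.6 + 55 = 53.4; e = 52.4 − 53.4 = -1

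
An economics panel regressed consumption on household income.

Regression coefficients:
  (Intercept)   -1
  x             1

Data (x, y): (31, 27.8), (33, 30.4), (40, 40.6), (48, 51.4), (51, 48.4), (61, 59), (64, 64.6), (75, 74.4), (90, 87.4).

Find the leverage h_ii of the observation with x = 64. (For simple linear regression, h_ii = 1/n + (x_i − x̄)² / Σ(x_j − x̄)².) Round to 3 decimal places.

h = 0.139

x̄ = (31 + 33 + 40 + 48 + 51 + 61 + 64 + 75 + 90)/9 = 54.7778
Σ(x − x̄)² = 565.383 + 474.272 + 218.383 + 45.9383 + 14.2716 + 38.716 + 85.0494 + 408.938 + 1240.6 = 3091.56
h = 1/9 + (9.22222)²/3091.56 = 0.111111 + 0.0275102 = 0.139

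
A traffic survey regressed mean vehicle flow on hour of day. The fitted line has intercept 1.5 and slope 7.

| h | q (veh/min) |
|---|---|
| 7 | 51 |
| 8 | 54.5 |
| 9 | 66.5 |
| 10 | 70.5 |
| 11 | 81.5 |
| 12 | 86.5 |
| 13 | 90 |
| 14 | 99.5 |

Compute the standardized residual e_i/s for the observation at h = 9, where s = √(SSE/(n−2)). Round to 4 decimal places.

h=7: q̂ = 1.5 + 7·7 = 50.5; e = 51 − 50.5 = 0.5
h=8: q̂ = 1.5 + 7·8 = 57.5; e = 54.5 − 57.5 = -3
h=9: q̂ = 1.5 + 7·9 = 64.5; e = 66.5 − 64.5 = 2
h=10: q̂ = 1.5 + 7·10 = 71.5; e = 70.5 − 71.5 = -1
h=11: q̂ = 1.5 + 7·11 = 78.5; e = 81.5 − 78.5 = 3
h=12: q̂ = 1.5 + 7·12 = 85.5; e = 86.5 − 85.5 = 1
h=13: q̂ = 1.5 + 7·13 = 92.5; e = 90 − 92.5 = -2.5
h=14: q̂ = 1.5 + 7·14 = 99.5; e = 99.5 − 99.5 = 0
SSE = 0.25 + 9 + 4 + 1 + 9 + 1 + 6.25 + 0 = 30.5
s = √(30.5/6) = 2.25462
e/s = 2 / 2.25462 = 0.8871

0.8871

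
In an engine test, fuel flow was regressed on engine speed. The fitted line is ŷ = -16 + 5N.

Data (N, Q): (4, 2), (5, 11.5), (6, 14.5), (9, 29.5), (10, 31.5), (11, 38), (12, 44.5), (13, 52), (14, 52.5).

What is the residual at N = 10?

ŷ = -16 + 5·10 = 34
e = 31.5 − 34 = -2.5

e = -2.5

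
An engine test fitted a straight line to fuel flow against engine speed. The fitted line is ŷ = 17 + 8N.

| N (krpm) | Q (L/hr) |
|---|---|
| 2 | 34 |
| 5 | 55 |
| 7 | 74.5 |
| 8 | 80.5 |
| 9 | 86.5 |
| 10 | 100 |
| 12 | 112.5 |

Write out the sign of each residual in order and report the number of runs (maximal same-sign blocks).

N=2: ŷ = 17 + 8·2 = 33; e = 34 − 33 = 1
N=5: ŷ = 17 + 8·5 = 57; e = 55 − 57 = -2
N=7: ŷ = 17 + 8·7 = 73; e = 74.5 − 73 = 1.5
N=8: ŷ = 17 + 8·8 = 81; e = 80.5 − 81 = -0.5
N=9: ŷ = 17 + 8·9 = 89; e = 86.5 − 89 = -2.5
N=10: ŷ = 17 + 8·10 = 97; e = 100 − 97 = 3
N=12: ŷ = 17 + 8·12 = 113; e = 112.5 − 113 = -0.5
Signs: + − + − − + −
Runs: +×1, −×1, +×1, −×2, +×1, −×1 → 6

6 runs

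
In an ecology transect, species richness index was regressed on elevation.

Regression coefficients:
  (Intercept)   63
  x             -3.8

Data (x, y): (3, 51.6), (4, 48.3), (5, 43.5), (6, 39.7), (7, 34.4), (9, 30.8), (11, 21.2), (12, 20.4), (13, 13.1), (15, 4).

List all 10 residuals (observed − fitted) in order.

0, 0.5, -0.5, -0.5, -2, 2, 0, 3, -0.5, -2

x=3: ŷ = 63 − 3.8·3 = 51.6; e = 51.6 − 51.6 = 0
x=4: ŷ = 63 − 3.8·4 = 47.8; e = 48.3 − 47.8 = 0.5
x=5: ŷ = 63 − 3.8·5 = 44; e = 43.5 − 44 = -0.5
x=6: ŷ = 63 − 3.8·6 = 40.2; e = 39.7 − 40.2 = -0.5
x=7: ŷ = 63 − 3.8·7 = 36.4; e = 34.4 − 36.4 = -2
x=9: ŷ = 63 − 3.8·9 = 28.8; e = 30.8 − 28.8 = 2
x=11: ŷ = 63 − 3.8·11 = 21.2; e = 21.2 − 21.2 = 0
x=12: ŷ = 63 − 3.8·12 = 17.4; e = 20.4 − 17.4 = 3
x=13: ŷ = 63 − 3.8·13 = 13.6; e = 13.1 − 13.6 = -0.5
x=15: ŷ = 63 − 3.8·15 = 6; e = 4 − 6 = -2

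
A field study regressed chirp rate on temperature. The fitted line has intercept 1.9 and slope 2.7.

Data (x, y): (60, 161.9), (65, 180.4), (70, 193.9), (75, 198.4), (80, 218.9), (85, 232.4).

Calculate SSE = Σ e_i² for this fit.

x=60: ŷ = 1.9 + 2.7·60 = 163.9; e = 161.9 − 163.9 = -2
x=65: ŷ = 1.9 + 2.7·65 = 177.4; e = 180.4 − 177.4 = 3
x=70: ŷ = 1.9 + 2.7·70 = 190.9; e = 193.9 − 190.9 = 3
x=75: ŷ = 1.9 + 2.7·75 = 204.4; e = 198.4 − 204.4 = -6
x=80: ŷ = 1.9 + 2.7·80 = 217.9; e = 218.9 − 217.9 = 1
x=85: ŷ = 1.9 + 2.7·85 = 231.4; e = 232.4 − 231.4 = 1
SSE = 4 + 9 + 9 + 36 + 1 + 1 = 60

SSE = 60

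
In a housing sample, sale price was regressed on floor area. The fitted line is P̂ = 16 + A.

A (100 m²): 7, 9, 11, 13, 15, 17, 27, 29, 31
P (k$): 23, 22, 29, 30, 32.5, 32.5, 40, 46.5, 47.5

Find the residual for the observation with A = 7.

P̂ = 16 + 7 = 23
e = 23 − 23 = 0

e = 0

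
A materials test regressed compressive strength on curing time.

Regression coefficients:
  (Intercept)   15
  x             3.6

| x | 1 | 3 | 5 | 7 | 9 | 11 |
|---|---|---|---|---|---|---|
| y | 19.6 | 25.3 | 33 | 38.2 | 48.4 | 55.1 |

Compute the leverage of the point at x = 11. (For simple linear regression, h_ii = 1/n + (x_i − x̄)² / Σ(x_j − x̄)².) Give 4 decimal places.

x̄ = (1 + 3 + 5 + 7 + 9 + 11)/6 = 6
Σ(x − x̄)² = 25 + 9 + 1 + 1 + 9 + 25 = 70
h = 1/6 + (5)²/70 = 0.166667 + 0.357143 = 0.5238

h = 0.5238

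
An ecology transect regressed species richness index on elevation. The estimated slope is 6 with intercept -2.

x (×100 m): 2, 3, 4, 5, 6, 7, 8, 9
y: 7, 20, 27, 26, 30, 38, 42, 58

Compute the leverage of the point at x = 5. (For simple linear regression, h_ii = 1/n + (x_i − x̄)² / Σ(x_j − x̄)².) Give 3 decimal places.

x̄ = (2 + 3 + 4 + 5 + 6 + 7 + 8 + 9)/8 = 5.5
Σ(x − x̄)² = 12.25 + 6.25 + 2.25 + 0.25 + 0.25 + 2.25 + 6.25 + 12.25 = 42
h = 1/8 + (-0.5)²/42 = 0.125 + 0.00595238 = 0.131

h = 0.131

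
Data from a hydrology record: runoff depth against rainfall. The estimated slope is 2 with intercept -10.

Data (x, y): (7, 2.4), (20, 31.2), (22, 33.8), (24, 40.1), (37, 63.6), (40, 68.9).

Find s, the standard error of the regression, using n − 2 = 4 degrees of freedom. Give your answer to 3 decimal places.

x=7: ŷ = -10 + 2·7 = 4; e = 2.4 − 4 = -1.6
x=20: ŷ = -10 + 2·20 = 30; e = 31.2 − 30 = 1.2
x=22: ŷ = -10 + 2·22 = 34; e = 33.8 − 34 = -0.2
x=24: ŷ = -10 + 2·24 = 38; e = 40.1 − 38 = 2.1
x=37: ŷ = -10 + 2·37 = 64; e = 63.6 − 64 = -0.4
x=40: ŷ = -10 + 2·40 = 70; e = 68.9 − 70 = -1.1
SSE = 2.56 + 1.44 + 0.04 + 4.41 + 0.16 + 1.21 = 9.82
s = √(9.82/4) = √2.455 ≈ 1.567

s = 1.567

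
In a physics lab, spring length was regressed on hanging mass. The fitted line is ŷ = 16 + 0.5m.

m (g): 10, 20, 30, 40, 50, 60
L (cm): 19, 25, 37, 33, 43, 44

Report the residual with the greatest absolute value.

e = 6

m=10: ŷ = 16 + 0.5·10 = 21; e = 19 − 21 = -2
m=20: ŷ = 16 + 0.5·20 = 26; e = 25 − 26 = -1
m=30: ŷ = 16 + 0.5·30 = 31; e = 37 − 31 = 6
m=40: ŷ = 16 + 0.5·40 = 36; e = 33 − 36 = -3
m=50: ŷ = 16 + 0.5·50 = 41; e = 43 − 41 = 2
m=60: ŷ = 16 + 0.5·60 = 46; e = 44 − 46 = -2
Largest |e| is 6 at m = 30, residual 6.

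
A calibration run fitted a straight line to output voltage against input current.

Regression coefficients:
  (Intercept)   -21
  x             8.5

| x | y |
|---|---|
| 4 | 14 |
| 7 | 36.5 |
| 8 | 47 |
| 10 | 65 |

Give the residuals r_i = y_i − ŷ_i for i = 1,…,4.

x=4: ŷ = -21 + 8.5·4 = 13; r = 14 − 13 = 1
x=7: ŷ = -21 + 8.5·7 = 38.5; r = 36.5 − 38.5 = -2
x=8: ŷ = -21 + 8.5·8 = 47; r = 47 − 47 = 0
x=10: ŷ = -21 + 8.5·10 = 64; r = 65 − 64 = 1

1, -2, 0, 1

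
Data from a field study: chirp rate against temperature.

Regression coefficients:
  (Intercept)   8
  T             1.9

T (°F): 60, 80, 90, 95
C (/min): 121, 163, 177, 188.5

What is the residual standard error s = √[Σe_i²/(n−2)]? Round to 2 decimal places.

s = 2.65

T=60: ŷ = 8 + 1.9·60 = 122; e = 121 − 122 = -1
T=80: ŷ = 8 + 1.9·80 = 160; e = 163 − 160 = 3
T=90: ŷ = 8 + 1.9·90 = 179; e = 177 − 179 = -2
T=95: ŷ = 8 + 1.9·95 = 188.5; e = 188.5 − 188.5 = 0
SSE = 1 + 9 + 4 + 0 = 14
s = √(14/2) = √7 ≈ 2.65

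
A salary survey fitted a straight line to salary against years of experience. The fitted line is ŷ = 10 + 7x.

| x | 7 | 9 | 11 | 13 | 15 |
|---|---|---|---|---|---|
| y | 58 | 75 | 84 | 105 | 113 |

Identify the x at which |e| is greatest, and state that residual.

x=7: ŷ = 10 + 7·7 = 59; e = 58 − 59 = -1
x=9: ŷ = 10 + 7·9 = 73; e = 75 − 73 = 2
x=11: ŷ = 10 + 7·11 = 87; e = 84 − 87 = -3
x=13: ŷ = 10 + 7·13 = 101; e = 105 − 101 = 4
x=15: ŷ = 10 + 7·15 = 115; e = 113 − 115 = -2
Largest |e| is 4 at x = 13, residual 4.

x = 13, e = 4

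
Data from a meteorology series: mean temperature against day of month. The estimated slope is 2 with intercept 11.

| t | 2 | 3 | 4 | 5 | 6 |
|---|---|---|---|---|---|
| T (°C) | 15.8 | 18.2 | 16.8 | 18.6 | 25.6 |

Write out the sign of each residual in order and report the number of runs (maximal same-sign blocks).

3 runs

t=2: T̂ = 11 + 2·2 = 15; e = 15.8 − 15 = 0.8
t=3: T̂ = 11 + 2·3 = 17; e = 18.2 − 17 = 1.2
t=4: T̂ = 11 + 2·4 = 19; e = 16.8 − 19 = -2.2
t=5: T̂ = 11 + 2·5 = 21; e = 18.6 − 21 = -2.4
t=6: T̂ = 11 + 2·6 = 23; e = 25.6 − 23 = 2.6
Signs: + + − − +
Runs: +×2, −×2, +×1 → 3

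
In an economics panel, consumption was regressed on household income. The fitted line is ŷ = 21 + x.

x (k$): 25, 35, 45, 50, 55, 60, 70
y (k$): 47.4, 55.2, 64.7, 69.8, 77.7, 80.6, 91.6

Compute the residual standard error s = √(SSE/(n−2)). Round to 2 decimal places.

x=25: ŷ = 21 + 25 = 46; e = 47.4 − 46 = 1.4
x=35: ŷ = 21 + 35 = 56; e = 55.2 − 56 = -0.8
x=45: ŷ = 21 + 45 = 66; e = 64.7 − 66 = -1.3
x=50: ŷ = 21 + 50 = 71; e = 69.8 − 71 = -1.2
x=55: ŷ = 21 + 55 = 76; e = 77.7 − 76 = 1.7
x=60: ŷ = 21 + 60 = 81; e = 80.6 − 81 = -0.4
x=70: ŷ = 21 + 70 = 91; e = 91.6 − 91 = 0.6
SSE = 1.96 + 0.64 + 1.69 + 1.44 + 2.89 + 0.16 + 0.36 = 9.14
s = √(9.14/5) = √1.828 ≈ 1.35

s = 1.35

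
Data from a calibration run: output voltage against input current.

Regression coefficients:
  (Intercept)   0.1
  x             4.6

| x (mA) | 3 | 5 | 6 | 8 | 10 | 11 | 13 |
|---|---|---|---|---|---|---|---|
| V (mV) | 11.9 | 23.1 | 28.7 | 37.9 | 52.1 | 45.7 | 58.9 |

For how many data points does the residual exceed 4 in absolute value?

2

x=3: ŷ = 0.1 + 4.6·3 = 13.9; r = 11.9 − 13.9 = -2
x=5: ŷ = 0.1 + 4.6·5 = 23.1; r = 23.1 − 23.1 = 0
x=6: ŷ = 0.1 + 4.6·6 = 27.7; r = 28.7 − 27.7 = 1
x=8: ŷ = 0.1 + 4.6·8 = 36.9; r = 37.9 − 36.9 = 1
x=10: ŷ = 0.1 + 4.6·10 = 46.1; r = 52.1 − 46.1 = 6
x=11: ŷ = 0.1 + 4.6·11 = 50.7; r = 45.7 − 50.7 = -5
x=13: ŷ = 0.1 + 4.6·13 = 59.9; r = 58.9 − 59.9 = -1
|r| > 4: x=10 (|r|=6), x=11 (|r|=5) → 2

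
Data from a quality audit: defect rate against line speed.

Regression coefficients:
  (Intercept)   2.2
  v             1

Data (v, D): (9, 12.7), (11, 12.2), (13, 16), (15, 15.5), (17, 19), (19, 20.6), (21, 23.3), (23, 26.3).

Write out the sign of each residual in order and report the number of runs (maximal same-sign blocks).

5 runs

v=9: ŷ = 2.2 + 9 = 11.2; e = 12.7 − 11.2 = 1.5
v=11: ŷ = 2.2 + 11 = 13.2; e = 12.2 − 13.2 = -1
v=13: ŷ = 2.2 + 13 = 15.2; e = 16 − 15.2 = 0.8
v=15: ŷ = 2.2 + 15 = 17.2; e = 15.5 − 17.2 = -1.7
v=17: ŷ = 2.2 + 17 = 19.2; e = 19 − 19.2 = -0.2
v=19: ŷ = 2.2 + 19 = 21.2; e = 20.6 − 21.2 = -0.6
v=21: ŷ = 2.2 + 21 = 23.2; e = 23.3 − 23.2 = 0.1
v=23: ŷ = 2.2 + 23 = 25.2; e = 26.3 − 25.2 = 1.1
Signs: + − + − − − + +
Runs: +×1, −×1, +×1, −×3, +×2 → 5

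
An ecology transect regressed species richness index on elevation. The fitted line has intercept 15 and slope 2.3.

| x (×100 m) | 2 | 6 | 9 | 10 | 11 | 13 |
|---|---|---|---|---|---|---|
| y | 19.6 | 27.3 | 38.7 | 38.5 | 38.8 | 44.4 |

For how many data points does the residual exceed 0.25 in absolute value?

5

x=2: ŷ = 15 + 2.3·2 = 19.6; e = 19.6 − 19.6 = 0
x=6: ŷ = 15 + 2.3·6 = 28.8; e = 27.3 − 28.8 = -1.5
x=9: ŷ = 15 + 2.3·9 = 35.7; e = 38.7 − 35.7 = 3
x=10: ŷ = 15 + 2.3·10 = 38; e = 38.5 − 38 = 0.5
x=11: ŷ = 15 + 2.3·11 = 40.3; e = 38.8 − 40.3 = -1.5
x=13: ŷ = 15 + 2.3·13 = 44.9; e = 44.4 − 44.9 = -0.5
|e| > 0.25: x=6 (|e|=1.5), x=9 (|e|=3), x=10 (|e|=0.5), x=11 (|e|=1.5), x=13 (|e|=0.5) → 5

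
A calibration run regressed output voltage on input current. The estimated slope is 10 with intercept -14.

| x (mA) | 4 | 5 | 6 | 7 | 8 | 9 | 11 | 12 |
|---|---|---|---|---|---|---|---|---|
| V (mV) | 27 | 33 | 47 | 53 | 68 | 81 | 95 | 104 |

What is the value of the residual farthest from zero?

x=4: V̂ = -14 + 10·4 = 26; e = 27 − 26 = 1
x=5: V̂ = -14 + 10·5 = 36; e = 33 − 36 = -3
x=6: V̂ = -14 + 10·6 = 46; e = 47 − 46 = 1
x=7: V̂ = -14 + 10·7 = 56; e = 53 − 56 = -3
x=8: V̂ = -14 + 10·8 = 66; e = 68 − 66 = 2
x=9: V̂ = -14 + 10·9 = 76; e = 81 − 76 = 5
x=11: V̂ = -14 + 10·11 = 96; e = 95 − 96 = -1
x=12: V̂ = -14 + 10·12 = 106; e = 104 − 106 = -2
Largest |e| is 5 at x = 9, residual 5.

e = 5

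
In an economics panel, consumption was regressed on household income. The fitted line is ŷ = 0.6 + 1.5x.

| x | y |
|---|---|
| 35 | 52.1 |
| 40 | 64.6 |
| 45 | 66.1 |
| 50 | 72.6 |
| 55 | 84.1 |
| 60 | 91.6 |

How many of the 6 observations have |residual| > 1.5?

3

x=35: ŷ = 0.6 + 1.5·35 = 53.1; e = 52.1 − 53.1 = -1
x=40: ŷ = 0.6 + 1.5·40 = 60.6; e = 64.6 − 60.6 = 4
x=45: ŷ = 0.6 + 1.5·45 = 68.1; e = 66.1 − 68.1 = -2
x=50: ŷ = 0.6 + 1.5·50 = 75.6; e = 72.6 − 75.6 = -3
x=55: ŷ = 0.6 + 1.5·55 = 83.1; e = 84.1 − 83.1 = 1
x=60: ŷ = 0.6 + 1.5·60 = 90.6; e = 91.6 − 90.6 = 1
|e| > 1.5: x=40 (|e|=4), x=45 (|e|=2), x=50 (|e|=3) → 3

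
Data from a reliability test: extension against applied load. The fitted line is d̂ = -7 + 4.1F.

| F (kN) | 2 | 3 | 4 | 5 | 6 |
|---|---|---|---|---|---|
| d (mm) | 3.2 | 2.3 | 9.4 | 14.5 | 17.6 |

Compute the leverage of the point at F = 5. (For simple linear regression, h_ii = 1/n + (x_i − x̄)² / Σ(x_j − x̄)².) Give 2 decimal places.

F̄ = (2 + 3 + 4 + 5 + 6)/5 = 4
Σ(F − F̄)² = 4 + 1 + 0 + 1 + 4 = 10
h = 1/5 + (1)²/10 = 0.2 + 0.1 = 0.30

h = 0.30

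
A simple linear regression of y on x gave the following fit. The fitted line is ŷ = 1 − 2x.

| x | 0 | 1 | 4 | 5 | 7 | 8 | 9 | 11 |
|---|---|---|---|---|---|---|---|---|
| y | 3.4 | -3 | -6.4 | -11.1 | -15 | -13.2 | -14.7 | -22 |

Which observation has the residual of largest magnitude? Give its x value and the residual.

x=0: ŷ = 1 − 2·0 = 1; e = 3.4 − 1 = 2.4
x=1: ŷ = 1 − 2·1 = -1; e = -3 − (-1) = -2
x=4: ŷ = 1 − 2·4 = -7; e = -6.4 − (-7) = 0.6
x=5: ŷ = 1 − 2·5 = -9; e = -11.1 − (-9) = -2.1
x=7: ŷ = 1 − 2·7 = -13; e = -15 − (-13) = -2
x=8: ŷ = 1 − 2·8 = -15; e = -13.2 − (-15) = 1.8
x=9: ŷ = 1 − 2·9 = -17; e = -14.7 − (-17) = 2.3
x=11: ŷ = 1 − 2·11 = -21; e = -22 − (-21) = -1
Largest |e| is 2.4 at x = 0, residual 2.4.

x = 0, e = 2.4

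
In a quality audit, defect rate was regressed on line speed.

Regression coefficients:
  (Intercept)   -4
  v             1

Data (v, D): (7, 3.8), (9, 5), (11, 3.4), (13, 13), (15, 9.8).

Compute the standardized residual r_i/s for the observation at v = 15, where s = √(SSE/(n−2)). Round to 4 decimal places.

-0.3731

v=7: ŷ = -4 + 7 = 3; r = 3.8 − 3 = 0.8
v=9: ŷ = -4 + 9 = 5; r = 5 − 5 = 0
v=11: ŷ = -4 + 11 = 7; r = 3.4 − 7 = -3.6
v=13: ŷ = -4 + 13 = 9; r = 13 − 9 = 4
v=15: ŷ = -4 + 15 = 11; r = 9.8 − 11 = -1.2
SSE = 0.64 + 0 + 12.96 + 16 + 1.44 = 31.04
s = √(31.04/3) = 3.21662
r/s = -1.2 / 3.21662 = -0.3731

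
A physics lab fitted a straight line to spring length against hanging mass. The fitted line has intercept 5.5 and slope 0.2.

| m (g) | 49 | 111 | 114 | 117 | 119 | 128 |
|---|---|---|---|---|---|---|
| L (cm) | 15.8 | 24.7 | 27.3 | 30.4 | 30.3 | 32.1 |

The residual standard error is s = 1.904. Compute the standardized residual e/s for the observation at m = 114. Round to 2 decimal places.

-0.53

ŷ = 5.5 + 0.2·114 = 28.3
e = 27.3 − 28.3 = -1
e/s = -1 / 1.904 = -0.53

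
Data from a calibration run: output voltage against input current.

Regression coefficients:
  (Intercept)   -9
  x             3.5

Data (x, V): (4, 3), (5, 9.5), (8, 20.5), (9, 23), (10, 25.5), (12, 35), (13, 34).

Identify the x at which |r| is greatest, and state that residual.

x = 13, r = -2.5

x=4: V̂ = -9 + 3.5·4 = 5; r = 3 − 5 = -2
x=5: V̂ = -9 + 3.5·5 = 8.5; r = 9.5 − 8.5 = 1
x=8: V̂ = -9 + 3.5·8 = 19; r = 20.5 − 19 = 1.5
x=9: V̂ = -9 + 3.5·9 = 22.5; r = 23 − 22.5 = 0.5
x=10: V̂ = -9 + 3.5·10 = 26; r = 25.5 − 26 = -0.5
x=12: V̂ = -9 + 3.5·12 = 33; r = 35 − 33 = 2
x=13: V̂ = -9 + 3.5·13 = 36.5; r = 34 − 36.5 = -2.5
Largest |r| is 2.5 at x = 13, residual -2.5.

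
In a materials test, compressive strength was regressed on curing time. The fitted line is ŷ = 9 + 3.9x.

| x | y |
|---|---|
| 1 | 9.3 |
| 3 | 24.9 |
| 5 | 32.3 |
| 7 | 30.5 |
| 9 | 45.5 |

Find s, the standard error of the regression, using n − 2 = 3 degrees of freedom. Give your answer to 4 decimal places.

s = 5.1846

x=1: ŷ = 9 + 3.9·1 = 12.9; r = 9.3 − 12.9 = -3.6
x=3: ŷ = 9 + 3.9·3 = 20.7; r = 24.9 − 20.7 = 4.2
x=5: ŷ = 9 + 3.9·5 = 28.5; r = 32.3 − 28.5 = 3.8
x=7: ŷ = 9 + 3.9·7 = 36.3; r = 30.5 − 36.3 = -5.8
x=9: ŷ = 9 + 3.9·9 = 44.1; r = 45.5 − 44.1 = 1.4
SSE = 12.96 + 17.64 + 14.44 + 33.64 + 1.96 = 80.64
s = √(80.64/3) = √26.88 ≈ 5.1846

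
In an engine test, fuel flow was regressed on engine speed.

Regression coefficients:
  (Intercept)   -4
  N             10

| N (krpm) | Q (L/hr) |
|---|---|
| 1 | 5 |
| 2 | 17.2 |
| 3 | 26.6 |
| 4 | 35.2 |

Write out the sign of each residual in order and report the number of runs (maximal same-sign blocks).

3 runs

N=1: Q̂ = -4 + 10·1 = 6; e = 5 − 6 = -1
N=2: Q̂ = -4 + 10·2 = 16; e = 17.2 − 16 = 1.2
N=3: Q̂ = -4 + 10·3 = 26; e = 26.6 − 26 = 0.6
N=4: Q̂ = -4 + 10·4 = 36; e = 35.2 − 36 = -0.8
Signs: − + + −
Runs: −×1, +×2, −×1 → 3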